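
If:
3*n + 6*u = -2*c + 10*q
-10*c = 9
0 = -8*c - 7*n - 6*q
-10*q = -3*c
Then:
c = -9/10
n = 63/50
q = -27/100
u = -39/50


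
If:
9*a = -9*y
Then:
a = -y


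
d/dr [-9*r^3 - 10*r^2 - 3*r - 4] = -27*r^2 - 20*r - 3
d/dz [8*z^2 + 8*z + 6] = 16*z + 8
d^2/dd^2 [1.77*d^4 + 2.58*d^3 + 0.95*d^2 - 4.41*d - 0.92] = 21.24*d^2 + 15.48*d + 1.9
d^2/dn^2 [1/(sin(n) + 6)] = (6*sin(n) + cos(n)^2 + 1)/(sin(n) + 6)^3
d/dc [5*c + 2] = 5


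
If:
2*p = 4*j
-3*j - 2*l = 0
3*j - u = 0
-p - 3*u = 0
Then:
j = 0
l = 0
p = 0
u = 0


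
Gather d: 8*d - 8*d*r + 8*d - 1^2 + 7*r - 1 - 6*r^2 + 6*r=d*(16 - 8*r) - 6*r^2 + 13*r - 2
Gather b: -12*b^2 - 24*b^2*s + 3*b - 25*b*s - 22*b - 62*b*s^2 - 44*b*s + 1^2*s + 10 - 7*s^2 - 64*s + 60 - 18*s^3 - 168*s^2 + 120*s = b^2*(-24*s - 12) + b*(-62*s^2 - 69*s - 19) - 18*s^3 - 175*s^2 + 57*s + 70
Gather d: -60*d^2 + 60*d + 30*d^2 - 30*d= -30*d^2 + 30*d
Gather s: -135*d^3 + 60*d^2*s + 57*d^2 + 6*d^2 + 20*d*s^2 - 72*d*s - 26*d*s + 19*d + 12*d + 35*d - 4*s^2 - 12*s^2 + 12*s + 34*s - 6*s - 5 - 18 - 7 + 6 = -135*d^3 + 63*d^2 + 66*d + s^2*(20*d - 16) + s*(60*d^2 - 98*d + 40) - 24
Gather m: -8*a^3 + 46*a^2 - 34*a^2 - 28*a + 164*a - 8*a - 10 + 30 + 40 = -8*a^3 + 12*a^2 + 128*a + 60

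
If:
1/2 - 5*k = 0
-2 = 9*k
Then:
No Solution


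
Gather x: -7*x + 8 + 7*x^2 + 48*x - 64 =7*x^2 + 41*x - 56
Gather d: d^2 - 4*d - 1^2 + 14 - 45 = d^2 - 4*d - 32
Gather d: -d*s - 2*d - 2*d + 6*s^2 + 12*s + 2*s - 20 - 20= d*(-s - 4) + 6*s^2 + 14*s - 40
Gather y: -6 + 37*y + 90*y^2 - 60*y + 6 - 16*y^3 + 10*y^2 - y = -16*y^3 + 100*y^2 - 24*y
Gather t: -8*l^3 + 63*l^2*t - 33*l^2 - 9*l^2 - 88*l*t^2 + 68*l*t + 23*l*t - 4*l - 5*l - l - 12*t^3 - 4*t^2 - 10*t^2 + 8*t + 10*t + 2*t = -8*l^3 - 42*l^2 - 10*l - 12*t^3 + t^2*(-88*l - 14) + t*(63*l^2 + 91*l + 20)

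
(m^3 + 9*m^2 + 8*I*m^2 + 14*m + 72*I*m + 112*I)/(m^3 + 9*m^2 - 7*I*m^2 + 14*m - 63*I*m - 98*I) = (m + 8*I)/(m - 7*I)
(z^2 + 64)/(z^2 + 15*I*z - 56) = (z - 8*I)/(z + 7*I)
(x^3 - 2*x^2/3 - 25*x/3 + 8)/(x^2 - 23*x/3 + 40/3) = (x^2 + 2*x - 3)/(x - 5)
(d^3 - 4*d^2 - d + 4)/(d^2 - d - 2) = (d^2 - 5*d + 4)/(d - 2)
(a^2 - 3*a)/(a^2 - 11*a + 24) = a/(a - 8)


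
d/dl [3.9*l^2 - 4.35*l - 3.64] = 7.8*l - 4.35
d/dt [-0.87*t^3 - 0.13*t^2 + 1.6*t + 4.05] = -2.61*t^2 - 0.26*t + 1.6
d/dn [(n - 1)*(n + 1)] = 2*n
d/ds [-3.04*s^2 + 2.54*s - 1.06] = 2.54 - 6.08*s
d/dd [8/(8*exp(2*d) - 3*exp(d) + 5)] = (24 - 128*exp(d))*exp(d)/(8*exp(2*d) - 3*exp(d) + 5)^2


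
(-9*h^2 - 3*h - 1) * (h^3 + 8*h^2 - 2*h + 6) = -9*h^5 - 75*h^4 - 7*h^3 - 56*h^2 - 16*h - 6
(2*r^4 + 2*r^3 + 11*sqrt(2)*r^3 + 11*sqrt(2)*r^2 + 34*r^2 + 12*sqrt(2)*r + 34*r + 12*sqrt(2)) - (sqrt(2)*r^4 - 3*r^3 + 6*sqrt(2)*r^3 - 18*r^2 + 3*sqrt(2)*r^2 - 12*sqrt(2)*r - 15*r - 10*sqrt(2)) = -sqrt(2)*r^4 + 2*r^4 + 5*r^3 + 5*sqrt(2)*r^3 + 8*sqrt(2)*r^2 + 52*r^2 + 24*sqrt(2)*r + 49*r + 22*sqrt(2)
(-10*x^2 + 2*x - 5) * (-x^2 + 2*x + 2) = 10*x^4 - 22*x^3 - 11*x^2 - 6*x - 10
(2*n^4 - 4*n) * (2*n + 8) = 4*n^5 + 16*n^4 - 8*n^2 - 32*n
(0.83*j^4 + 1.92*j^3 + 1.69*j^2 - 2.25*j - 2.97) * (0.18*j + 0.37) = 0.1494*j^5 + 0.6527*j^4 + 1.0146*j^3 + 0.2203*j^2 - 1.3671*j - 1.0989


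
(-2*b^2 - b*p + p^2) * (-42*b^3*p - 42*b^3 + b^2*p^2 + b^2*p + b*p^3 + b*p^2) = 84*b^5*p + 84*b^5 + 40*b^4*p^2 + 40*b^4*p - 45*b^3*p^3 - 45*b^3*p^2 + b*p^5 + b*p^4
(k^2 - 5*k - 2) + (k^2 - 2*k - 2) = 2*k^2 - 7*k - 4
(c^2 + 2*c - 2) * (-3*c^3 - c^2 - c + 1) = -3*c^5 - 7*c^4 + 3*c^3 + c^2 + 4*c - 2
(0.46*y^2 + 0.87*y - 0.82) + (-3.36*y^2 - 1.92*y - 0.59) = -2.9*y^2 - 1.05*y - 1.41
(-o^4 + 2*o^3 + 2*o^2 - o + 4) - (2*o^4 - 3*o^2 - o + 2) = -3*o^4 + 2*o^3 + 5*o^2 + 2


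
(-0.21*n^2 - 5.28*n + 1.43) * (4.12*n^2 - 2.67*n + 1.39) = -0.8652*n^4 - 21.1929*n^3 + 19.6973*n^2 - 11.1573*n + 1.9877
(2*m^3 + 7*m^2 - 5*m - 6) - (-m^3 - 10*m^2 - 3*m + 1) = 3*m^3 + 17*m^2 - 2*m - 7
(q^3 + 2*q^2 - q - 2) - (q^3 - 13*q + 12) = 2*q^2 + 12*q - 14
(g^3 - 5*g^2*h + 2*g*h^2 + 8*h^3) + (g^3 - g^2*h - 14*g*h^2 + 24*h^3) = 2*g^3 - 6*g^2*h - 12*g*h^2 + 32*h^3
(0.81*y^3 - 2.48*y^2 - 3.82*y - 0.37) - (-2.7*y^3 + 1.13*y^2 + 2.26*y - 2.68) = 3.51*y^3 - 3.61*y^2 - 6.08*y + 2.31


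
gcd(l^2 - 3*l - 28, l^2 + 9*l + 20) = l + 4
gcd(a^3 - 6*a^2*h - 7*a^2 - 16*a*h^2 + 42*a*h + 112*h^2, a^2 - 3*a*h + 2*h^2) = 1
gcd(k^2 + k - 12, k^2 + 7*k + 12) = k + 4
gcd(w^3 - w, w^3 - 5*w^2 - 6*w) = w^2 + w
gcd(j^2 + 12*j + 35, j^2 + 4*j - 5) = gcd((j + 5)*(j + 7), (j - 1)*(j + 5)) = j + 5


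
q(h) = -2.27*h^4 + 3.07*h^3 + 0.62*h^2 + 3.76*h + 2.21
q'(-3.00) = 328.09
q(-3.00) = -270.25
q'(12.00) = -14345.36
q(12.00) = -41629.15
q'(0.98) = 5.27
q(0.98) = 7.29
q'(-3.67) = 572.09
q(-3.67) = -566.79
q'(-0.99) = 20.37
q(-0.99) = -6.06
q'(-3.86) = 658.41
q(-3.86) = -683.56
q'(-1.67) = 69.66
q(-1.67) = -34.29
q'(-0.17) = 3.86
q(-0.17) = 1.57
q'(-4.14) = 800.78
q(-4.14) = -887.42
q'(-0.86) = 15.28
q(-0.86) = -3.76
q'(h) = -9.08*h^3 + 9.21*h^2 + 1.24*h + 3.76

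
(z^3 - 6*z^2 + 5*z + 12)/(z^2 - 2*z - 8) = (z^2 - 2*z - 3)/(z + 2)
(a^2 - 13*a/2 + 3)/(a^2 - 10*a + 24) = (a - 1/2)/(a - 4)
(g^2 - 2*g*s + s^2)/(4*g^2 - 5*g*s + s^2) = (-g + s)/(-4*g + s)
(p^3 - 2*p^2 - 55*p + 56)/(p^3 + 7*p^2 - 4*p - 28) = (p^2 - 9*p + 8)/(p^2 - 4)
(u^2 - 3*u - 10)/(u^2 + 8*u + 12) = (u - 5)/(u + 6)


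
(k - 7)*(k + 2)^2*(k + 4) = k^4 + k^3 - 36*k^2 - 124*k - 112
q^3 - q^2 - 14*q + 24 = (q - 3)*(q - 2)*(q + 4)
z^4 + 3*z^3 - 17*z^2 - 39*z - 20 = (z - 4)*(z + 1)^2*(z + 5)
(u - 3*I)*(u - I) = u^2 - 4*I*u - 3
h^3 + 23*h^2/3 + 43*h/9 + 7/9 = (h + 1/3)^2*(h + 7)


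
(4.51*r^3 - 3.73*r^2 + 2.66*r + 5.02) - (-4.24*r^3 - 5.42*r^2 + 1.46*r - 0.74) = 8.75*r^3 + 1.69*r^2 + 1.2*r + 5.76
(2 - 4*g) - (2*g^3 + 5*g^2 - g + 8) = -2*g^3 - 5*g^2 - 3*g - 6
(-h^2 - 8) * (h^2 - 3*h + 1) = -h^4 + 3*h^3 - 9*h^2 + 24*h - 8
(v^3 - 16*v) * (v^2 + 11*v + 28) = v^5 + 11*v^4 + 12*v^3 - 176*v^2 - 448*v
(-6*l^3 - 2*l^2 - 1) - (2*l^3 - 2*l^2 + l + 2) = -8*l^3 - l - 3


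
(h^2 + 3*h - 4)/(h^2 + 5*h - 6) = (h + 4)/(h + 6)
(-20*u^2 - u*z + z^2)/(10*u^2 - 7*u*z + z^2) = (4*u + z)/(-2*u + z)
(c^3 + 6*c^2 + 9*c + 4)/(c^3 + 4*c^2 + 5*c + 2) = (c + 4)/(c + 2)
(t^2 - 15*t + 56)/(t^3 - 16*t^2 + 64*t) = (t - 7)/(t*(t - 8))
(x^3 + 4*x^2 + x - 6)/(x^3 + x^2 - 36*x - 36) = (x^3 + 4*x^2 + x - 6)/(x^3 + x^2 - 36*x - 36)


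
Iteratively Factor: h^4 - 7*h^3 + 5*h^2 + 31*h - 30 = (h - 1)*(h^3 - 6*h^2 - h + 30) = (h - 3)*(h - 1)*(h^2 - 3*h - 10) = (h - 5)*(h - 3)*(h - 1)*(h + 2)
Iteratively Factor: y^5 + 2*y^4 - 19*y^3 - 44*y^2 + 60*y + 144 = (y - 2)*(y^4 + 4*y^3 - 11*y^2 - 66*y - 72) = (y - 2)*(y + 2)*(y^3 + 2*y^2 - 15*y - 36) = (y - 2)*(y + 2)*(y + 3)*(y^2 - y - 12) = (y - 4)*(y - 2)*(y + 2)*(y + 3)*(y + 3)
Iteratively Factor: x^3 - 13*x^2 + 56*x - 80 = (x - 4)*(x^2 - 9*x + 20) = (x - 5)*(x - 4)*(x - 4)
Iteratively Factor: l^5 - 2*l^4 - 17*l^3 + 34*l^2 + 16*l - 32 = (l - 2)*(l^4 - 17*l^2 + 16) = (l - 2)*(l + 4)*(l^3 - 4*l^2 - l + 4) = (l - 4)*(l - 2)*(l + 4)*(l^2 - 1) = (l - 4)*(l - 2)*(l + 1)*(l + 4)*(l - 1)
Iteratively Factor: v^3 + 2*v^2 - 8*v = (v + 4)*(v^2 - 2*v) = (v - 2)*(v + 4)*(v)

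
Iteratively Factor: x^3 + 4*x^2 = (x)*(x^2 + 4*x) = x^2*(x + 4)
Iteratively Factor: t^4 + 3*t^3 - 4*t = (t - 1)*(t^3 + 4*t^2 + 4*t) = (t - 1)*(t + 2)*(t^2 + 2*t) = t*(t - 1)*(t + 2)*(t + 2)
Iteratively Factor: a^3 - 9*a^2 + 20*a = (a - 5)*(a^2 - 4*a) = a*(a - 5)*(a - 4)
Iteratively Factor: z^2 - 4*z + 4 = (z - 2)*(z - 2)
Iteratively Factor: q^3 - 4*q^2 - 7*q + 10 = (q - 1)*(q^2 - 3*q - 10) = (q - 5)*(q - 1)*(q + 2)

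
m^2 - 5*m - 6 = (m - 6)*(m + 1)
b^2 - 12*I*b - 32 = (b - 8*I)*(b - 4*I)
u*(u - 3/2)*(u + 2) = u^3 + u^2/2 - 3*u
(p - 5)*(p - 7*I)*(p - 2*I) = p^3 - 5*p^2 - 9*I*p^2 - 14*p + 45*I*p + 70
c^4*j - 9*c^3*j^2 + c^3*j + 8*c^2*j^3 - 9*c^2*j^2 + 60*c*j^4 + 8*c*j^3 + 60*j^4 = (c - 6*j)*(c - 5*j)*(c + 2*j)*(c*j + j)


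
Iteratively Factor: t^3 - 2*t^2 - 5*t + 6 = (t - 3)*(t^2 + t - 2) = (t - 3)*(t - 1)*(t + 2)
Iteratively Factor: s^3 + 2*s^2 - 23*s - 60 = (s - 5)*(s^2 + 7*s + 12) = (s - 5)*(s + 4)*(s + 3)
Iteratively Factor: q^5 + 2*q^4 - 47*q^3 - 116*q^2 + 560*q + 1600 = (q - 5)*(q^4 + 7*q^3 - 12*q^2 - 176*q - 320) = (q - 5)*(q + 4)*(q^3 + 3*q^2 - 24*q - 80) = (q - 5)*(q + 4)^2*(q^2 - q - 20) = (q - 5)*(q + 4)^3*(q - 5)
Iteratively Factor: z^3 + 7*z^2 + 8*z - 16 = (z + 4)*(z^2 + 3*z - 4) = (z - 1)*(z + 4)*(z + 4)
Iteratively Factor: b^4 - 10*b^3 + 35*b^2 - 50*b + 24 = (b - 4)*(b^3 - 6*b^2 + 11*b - 6) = (b - 4)*(b - 2)*(b^2 - 4*b + 3) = (b - 4)*(b - 3)*(b - 2)*(b - 1)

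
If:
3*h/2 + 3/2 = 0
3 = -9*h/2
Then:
No Solution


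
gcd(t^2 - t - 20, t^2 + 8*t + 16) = t + 4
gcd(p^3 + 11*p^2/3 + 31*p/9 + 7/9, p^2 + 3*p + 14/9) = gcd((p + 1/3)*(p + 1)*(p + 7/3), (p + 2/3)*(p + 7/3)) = p + 7/3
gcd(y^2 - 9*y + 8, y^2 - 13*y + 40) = y - 8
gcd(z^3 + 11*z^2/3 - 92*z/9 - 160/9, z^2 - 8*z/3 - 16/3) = z + 4/3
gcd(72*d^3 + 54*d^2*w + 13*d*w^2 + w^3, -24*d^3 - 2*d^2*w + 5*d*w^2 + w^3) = 12*d^2 + 7*d*w + w^2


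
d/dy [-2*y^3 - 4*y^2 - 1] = 2*y*(-3*y - 4)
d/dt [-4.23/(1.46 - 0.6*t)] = -2.538/(0.6*t - 1.46)^2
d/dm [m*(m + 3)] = 2*m + 3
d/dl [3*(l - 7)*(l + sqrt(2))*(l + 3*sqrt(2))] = 9*l^2 - 42*l + 24*sqrt(2)*l - 84*sqrt(2) + 18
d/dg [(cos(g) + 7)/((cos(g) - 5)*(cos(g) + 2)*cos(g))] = 2*(cos(g)^3 + 9*cos(g)^2 - 21*cos(g) - 35)*sin(g)/((cos(g) - 5)^2*(cos(g) + 2)^2*cos(g)^2)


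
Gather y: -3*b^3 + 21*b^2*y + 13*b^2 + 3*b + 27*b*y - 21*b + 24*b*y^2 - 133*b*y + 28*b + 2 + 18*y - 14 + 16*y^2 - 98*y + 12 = -3*b^3 + 13*b^2 + 10*b + y^2*(24*b + 16) + y*(21*b^2 - 106*b - 80)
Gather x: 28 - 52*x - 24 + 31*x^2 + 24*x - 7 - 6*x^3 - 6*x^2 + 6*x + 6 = -6*x^3 + 25*x^2 - 22*x + 3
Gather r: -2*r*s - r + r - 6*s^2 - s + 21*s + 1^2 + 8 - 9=-2*r*s - 6*s^2 + 20*s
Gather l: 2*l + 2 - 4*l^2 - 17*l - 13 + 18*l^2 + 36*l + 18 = 14*l^2 + 21*l + 7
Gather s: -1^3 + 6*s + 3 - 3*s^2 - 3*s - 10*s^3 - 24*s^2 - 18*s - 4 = -10*s^3 - 27*s^2 - 15*s - 2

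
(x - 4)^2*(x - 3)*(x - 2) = x^4 - 13*x^3 + 62*x^2 - 128*x + 96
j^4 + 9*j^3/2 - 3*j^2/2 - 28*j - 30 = (j - 5/2)*(j + 2)^2*(j + 3)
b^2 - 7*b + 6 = (b - 6)*(b - 1)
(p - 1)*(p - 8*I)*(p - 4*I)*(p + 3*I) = p^4 - p^3 - 9*I*p^3 + 4*p^2 + 9*I*p^2 - 4*p - 96*I*p + 96*I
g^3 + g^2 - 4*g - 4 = (g - 2)*(g + 1)*(g + 2)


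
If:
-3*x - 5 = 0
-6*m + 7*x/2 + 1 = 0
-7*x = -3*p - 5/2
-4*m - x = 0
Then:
No Solution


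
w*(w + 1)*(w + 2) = w^3 + 3*w^2 + 2*w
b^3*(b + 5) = b^4 + 5*b^3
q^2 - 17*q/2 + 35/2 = (q - 5)*(q - 7/2)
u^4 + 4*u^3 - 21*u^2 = u^2*(u - 3)*(u + 7)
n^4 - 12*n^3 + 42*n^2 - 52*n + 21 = (n - 7)*(n - 3)*(n - 1)^2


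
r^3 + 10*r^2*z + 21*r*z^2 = r*(r + 3*z)*(r + 7*z)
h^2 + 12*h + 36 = (h + 6)^2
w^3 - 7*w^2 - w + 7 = (w - 7)*(w - 1)*(w + 1)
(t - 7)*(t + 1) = t^2 - 6*t - 7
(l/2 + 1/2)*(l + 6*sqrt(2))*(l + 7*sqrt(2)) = l^3/2 + l^2/2 + 13*sqrt(2)*l^2/2 + 13*sqrt(2)*l/2 + 42*l + 42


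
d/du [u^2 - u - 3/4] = 2*u - 1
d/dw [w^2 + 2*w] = 2*w + 2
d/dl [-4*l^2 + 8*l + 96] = 8 - 8*l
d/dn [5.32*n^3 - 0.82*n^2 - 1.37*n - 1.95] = 15.96*n^2 - 1.64*n - 1.37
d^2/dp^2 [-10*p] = 0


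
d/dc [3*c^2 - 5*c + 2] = 6*c - 5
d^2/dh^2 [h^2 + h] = 2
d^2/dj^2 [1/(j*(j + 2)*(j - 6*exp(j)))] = 2*(j^2*(1 - 6*exp(j))*(j + 2)*(j - 6*exp(j)) + 3*j^2*(j + 2)^2*(j - 6*exp(j))*exp(j) + j^2*(j + 2)^2*(6*exp(j) - 1)^2 + j^2*(j - 6*exp(j))^2 + j*(1 - 6*exp(j))*(j + 2)^2*(j - 6*exp(j)) + j*(j + 2)*(j - 6*exp(j))^2 + (j + 2)^2*(j - 6*exp(j))^2)/(j^3*(j + 2)^3*(j - 6*exp(j))^3)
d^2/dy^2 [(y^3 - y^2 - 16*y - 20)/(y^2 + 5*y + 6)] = 16/(y^3 + 9*y^2 + 27*y + 27)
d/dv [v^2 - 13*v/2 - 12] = 2*v - 13/2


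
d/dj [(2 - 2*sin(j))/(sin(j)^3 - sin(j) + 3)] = 2*(2*sin(j)^3 - 3*sin(j)^2 - 2)*cos(j)/(-sin(j)*cos(j)^2 + 3)^2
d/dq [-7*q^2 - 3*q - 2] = -14*q - 3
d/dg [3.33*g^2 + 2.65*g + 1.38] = 6.66*g + 2.65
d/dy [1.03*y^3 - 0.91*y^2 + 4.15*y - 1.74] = 3.09*y^2 - 1.82*y + 4.15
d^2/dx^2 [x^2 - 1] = 2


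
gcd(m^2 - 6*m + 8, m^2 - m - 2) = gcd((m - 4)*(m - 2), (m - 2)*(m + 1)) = m - 2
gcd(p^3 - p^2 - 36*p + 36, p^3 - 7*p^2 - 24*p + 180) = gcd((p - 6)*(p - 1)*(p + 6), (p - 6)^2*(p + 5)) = p - 6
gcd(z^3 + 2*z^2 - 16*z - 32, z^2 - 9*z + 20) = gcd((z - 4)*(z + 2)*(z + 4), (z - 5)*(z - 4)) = z - 4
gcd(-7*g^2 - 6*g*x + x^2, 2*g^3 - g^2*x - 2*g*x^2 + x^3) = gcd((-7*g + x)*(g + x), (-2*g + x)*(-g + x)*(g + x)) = g + x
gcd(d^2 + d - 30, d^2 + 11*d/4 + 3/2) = 1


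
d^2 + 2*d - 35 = (d - 5)*(d + 7)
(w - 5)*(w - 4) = w^2 - 9*w + 20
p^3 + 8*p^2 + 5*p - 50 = (p - 2)*(p + 5)^2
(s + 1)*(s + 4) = s^2 + 5*s + 4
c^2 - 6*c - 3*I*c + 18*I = (c - 6)*(c - 3*I)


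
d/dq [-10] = 0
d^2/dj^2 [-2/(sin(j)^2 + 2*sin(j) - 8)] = 4*(2*sin(j)^4 + 3*sin(j)^3 + 15*sin(j)^2 + 2*sin(j) - 12)/(sin(j)^2 + 2*sin(j) - 8)^3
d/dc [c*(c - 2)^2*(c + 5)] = 4*c^3 + 3*c^2 - 32*c + 20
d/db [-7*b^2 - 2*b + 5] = -14*b - 2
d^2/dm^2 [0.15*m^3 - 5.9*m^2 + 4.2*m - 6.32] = 0.9*m - 11.8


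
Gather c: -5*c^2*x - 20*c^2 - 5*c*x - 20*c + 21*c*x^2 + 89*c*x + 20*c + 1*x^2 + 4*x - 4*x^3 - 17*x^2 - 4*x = c^2*(-5*x - 20) + c*(21*x^2 + 84*x) - 4*x^3 - 16*x^2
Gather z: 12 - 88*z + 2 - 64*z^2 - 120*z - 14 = -64*z^2 - 208*z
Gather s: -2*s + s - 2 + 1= -s - 1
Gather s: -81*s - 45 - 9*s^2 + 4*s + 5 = -9*s^2 - 77*s - 40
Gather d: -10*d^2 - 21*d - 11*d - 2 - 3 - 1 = -10*d^2 - 32*d - 6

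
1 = 1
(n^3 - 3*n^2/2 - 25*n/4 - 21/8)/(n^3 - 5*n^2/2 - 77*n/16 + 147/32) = 4*(4*n^2 + 8*n + 3)/(16*n^2 + 16*n - 21)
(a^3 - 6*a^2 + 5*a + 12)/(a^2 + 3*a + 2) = (a^2 - 7*a + 12)/(a + 2)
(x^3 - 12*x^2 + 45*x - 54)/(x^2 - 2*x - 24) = (x^2 - 6*x + 9)/(x + 4)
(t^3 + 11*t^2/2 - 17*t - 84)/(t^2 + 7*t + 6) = (t^2 - t/2 - 14)/(t + 1)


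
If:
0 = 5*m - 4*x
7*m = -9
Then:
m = -9/7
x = -45/28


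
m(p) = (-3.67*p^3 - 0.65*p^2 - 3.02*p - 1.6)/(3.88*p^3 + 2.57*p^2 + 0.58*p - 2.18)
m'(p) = (-11.64*p^2 - 5.14*p - 0.58)*(-3.67*p^3 - 0.65*p^2 - 3.02*p - 1.6)/(3.88*p^3 + 2.57*p^2 + 0.58*p - 2.18)^2 + (-11.01*p^2 - 1.3*p - 3.02)/(3.88*p^3 + 2.57*p^2 + 0.58*p - 2.18)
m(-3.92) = -1.11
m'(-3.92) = -0.05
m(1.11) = -1.55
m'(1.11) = 2.02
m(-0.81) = -0.78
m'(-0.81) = 1.99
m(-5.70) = -1.05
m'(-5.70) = -0.02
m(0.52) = 6.05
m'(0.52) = 71.21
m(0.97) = -1.96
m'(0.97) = 4.07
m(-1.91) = -1.31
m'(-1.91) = -0.13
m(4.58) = -0.89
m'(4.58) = -0.00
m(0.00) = 0.73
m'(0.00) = 1.58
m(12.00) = -0.91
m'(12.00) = -0.00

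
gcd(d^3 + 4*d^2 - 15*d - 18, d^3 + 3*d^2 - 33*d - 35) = d + 1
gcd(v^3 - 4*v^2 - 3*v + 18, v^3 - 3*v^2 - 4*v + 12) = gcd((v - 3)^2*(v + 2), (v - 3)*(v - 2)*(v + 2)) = v^2 - v - 6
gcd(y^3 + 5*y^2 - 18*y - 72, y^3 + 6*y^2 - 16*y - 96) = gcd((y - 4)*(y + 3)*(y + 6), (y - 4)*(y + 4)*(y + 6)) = y^2 + 2*y - 24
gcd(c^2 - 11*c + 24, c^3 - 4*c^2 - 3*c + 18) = c - 3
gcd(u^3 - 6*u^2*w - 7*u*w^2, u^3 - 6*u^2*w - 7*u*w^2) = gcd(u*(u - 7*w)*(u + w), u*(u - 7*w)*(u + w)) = u^3 - 6*u^2*w - 7*u*w^2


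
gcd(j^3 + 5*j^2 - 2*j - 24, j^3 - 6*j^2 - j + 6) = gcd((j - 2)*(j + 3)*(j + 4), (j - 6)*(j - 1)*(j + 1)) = 1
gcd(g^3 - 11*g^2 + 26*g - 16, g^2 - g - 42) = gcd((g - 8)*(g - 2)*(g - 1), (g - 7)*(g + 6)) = 1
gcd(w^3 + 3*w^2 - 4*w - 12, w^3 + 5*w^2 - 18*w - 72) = w + 3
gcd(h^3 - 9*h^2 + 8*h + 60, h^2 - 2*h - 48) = 1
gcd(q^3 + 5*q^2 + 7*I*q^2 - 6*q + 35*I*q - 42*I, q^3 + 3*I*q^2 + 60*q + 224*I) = q + 7*I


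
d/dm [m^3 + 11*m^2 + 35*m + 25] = 3*m^2 + 22*m + 35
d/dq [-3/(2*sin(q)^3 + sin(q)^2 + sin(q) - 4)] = 3*(6*sin(q)^2 + 2*sin(q) + 1)*cos(q)/(2*sin(q)^3 + sin(q)^2 + sin(q) - 4)^2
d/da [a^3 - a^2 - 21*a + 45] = 3*a^2 - 2*a - 21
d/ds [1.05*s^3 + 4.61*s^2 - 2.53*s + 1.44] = 3.15*s^2 + 9.22*s - 2.53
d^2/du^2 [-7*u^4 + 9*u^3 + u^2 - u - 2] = -84*u^2 + 54*u + 2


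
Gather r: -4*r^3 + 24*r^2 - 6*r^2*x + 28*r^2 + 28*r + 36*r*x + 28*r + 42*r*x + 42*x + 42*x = -4*r^3 + r^2*(52 - 6*x) + r*(78*x + 56) + 84*x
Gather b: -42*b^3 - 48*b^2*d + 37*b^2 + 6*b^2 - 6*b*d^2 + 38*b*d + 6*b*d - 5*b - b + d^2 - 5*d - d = -42*b^3 + b^2*(43 - 48*d) + b*(-6*d^2 + 44*d - 6) + d^2 - 6*d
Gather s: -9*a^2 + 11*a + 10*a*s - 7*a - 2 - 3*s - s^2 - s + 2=-9*a^2 + 4*a - s^2 + s*(10*a - 4)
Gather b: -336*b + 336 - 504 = -336*b - 168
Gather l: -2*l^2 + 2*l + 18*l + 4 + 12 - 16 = -2*l^2 + 20*l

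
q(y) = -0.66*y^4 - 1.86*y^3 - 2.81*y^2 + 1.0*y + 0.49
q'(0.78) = -8.03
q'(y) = -2.64*y^3 - 5.58*y^2 - 5.62*y + 1.0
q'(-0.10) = 1.51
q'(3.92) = -265.80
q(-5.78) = -476.64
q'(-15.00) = 7739.80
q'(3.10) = -148.69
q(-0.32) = -0.06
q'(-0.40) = 2.52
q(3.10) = -139.78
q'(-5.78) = 356.85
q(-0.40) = -0.26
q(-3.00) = -31.04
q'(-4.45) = 148.15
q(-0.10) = 0.36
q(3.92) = -306.65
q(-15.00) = -27781.76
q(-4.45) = -154.51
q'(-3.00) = 38.92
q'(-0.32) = 2.31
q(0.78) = -1.57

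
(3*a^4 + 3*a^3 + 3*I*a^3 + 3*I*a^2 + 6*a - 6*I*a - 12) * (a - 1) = 3*a^5 + 3*I*a^4 - 3*a^3 + 6*a^2 - 9*I*a^2 - 18*a + 6*I*a + 12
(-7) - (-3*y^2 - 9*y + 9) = 3*y^2 + 9*y - 16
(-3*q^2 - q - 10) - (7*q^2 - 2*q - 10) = -10*q^2 + q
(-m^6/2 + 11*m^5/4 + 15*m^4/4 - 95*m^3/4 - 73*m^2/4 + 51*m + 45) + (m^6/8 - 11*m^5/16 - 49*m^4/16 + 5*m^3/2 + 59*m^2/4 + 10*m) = -3*m^6/8 + 33*m^5/16 + 11*m^4/16 - 85*m^3/4 - 7*m^2/2 + 61*m + 45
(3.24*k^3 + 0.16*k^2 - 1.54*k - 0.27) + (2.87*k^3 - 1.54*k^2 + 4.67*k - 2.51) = 6.11*k^3 - 1.38*k^2 + 3.13*k - 2.78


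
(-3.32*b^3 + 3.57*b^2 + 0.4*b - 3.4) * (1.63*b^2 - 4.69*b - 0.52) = -5.4116*b^5 + 21.3899*b^4 - 14.3649*b^3 - 9.2744*b^2 + 15.738*b + 1.768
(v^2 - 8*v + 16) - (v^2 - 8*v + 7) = 9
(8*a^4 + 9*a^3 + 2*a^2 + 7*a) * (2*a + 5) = 16*a^5 + 58*a^4 + 49*a^3 + 24*a^2 + 35*a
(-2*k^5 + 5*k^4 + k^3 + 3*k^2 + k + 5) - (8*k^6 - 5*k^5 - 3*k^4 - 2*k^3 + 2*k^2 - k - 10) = -8*k^6 + 3*k^5 + 8*k^4 + 3*k^3 + k^2 + 2*k + 15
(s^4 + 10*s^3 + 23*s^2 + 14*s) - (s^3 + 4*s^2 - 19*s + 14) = s^4 + 9*s^3 + 19*s^2 + 33*s - 14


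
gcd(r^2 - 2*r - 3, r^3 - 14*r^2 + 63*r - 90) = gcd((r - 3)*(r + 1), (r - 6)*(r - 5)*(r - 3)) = r - 3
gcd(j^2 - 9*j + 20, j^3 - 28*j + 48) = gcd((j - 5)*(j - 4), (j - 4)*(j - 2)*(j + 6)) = j - 4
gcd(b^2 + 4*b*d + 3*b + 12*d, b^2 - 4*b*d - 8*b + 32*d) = 1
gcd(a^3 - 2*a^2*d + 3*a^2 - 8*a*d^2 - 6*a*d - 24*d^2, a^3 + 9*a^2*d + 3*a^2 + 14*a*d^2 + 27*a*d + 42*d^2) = a^2 + 2*a*d + 3*a + 6*d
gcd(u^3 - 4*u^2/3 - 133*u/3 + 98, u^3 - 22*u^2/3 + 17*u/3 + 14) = u^2 - 25*u/3 + 14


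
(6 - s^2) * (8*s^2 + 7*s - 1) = -8*s^4 - 7*s^3 + 49*s^2 + 42*s - 6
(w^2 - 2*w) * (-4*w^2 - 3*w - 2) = -4*w^4 + 5*w^3 + 4*w^2 + 4*w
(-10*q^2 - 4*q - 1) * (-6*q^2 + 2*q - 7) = 60*q^4 + 4*q^3 + 68*q^2 + 26*q + 7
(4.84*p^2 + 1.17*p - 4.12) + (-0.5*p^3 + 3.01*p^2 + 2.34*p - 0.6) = -0.5*p^3 + 7.85*p^2 + 3.51*p - 4.72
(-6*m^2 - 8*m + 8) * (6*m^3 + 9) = -36*m^5 - 48*m^4 + 48*m^3 - 54*m^2 - 72*m + 72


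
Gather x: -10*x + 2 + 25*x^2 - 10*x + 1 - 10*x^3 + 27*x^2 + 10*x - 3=-10*x^3 + 52*x^2 - 10*x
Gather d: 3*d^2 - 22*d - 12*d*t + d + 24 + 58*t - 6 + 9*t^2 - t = 3*d^2 + d*(-12*t - 21) + 9*t^2 + 57*t + 18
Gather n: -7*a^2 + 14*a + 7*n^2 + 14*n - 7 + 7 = -7*a^2 + 14*a + 7*n^2 + 14*n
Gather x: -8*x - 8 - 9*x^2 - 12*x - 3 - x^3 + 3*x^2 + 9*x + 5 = -x^3 - 6*x^2 - 11*x - 6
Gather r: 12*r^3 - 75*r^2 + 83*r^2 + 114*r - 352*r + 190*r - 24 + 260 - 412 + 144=12*r^3 + 8*r^2 - 48*r - 32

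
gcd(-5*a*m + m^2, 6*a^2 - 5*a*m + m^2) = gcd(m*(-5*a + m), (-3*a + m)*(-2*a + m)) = 1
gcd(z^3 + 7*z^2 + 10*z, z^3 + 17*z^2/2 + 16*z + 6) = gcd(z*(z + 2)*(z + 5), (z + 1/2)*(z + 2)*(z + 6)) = z + 2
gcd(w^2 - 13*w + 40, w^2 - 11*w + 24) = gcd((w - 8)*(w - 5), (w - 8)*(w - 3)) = w - 8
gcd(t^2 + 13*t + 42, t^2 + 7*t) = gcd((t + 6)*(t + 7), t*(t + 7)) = t + 7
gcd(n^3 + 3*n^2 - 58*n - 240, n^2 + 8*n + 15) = n + 5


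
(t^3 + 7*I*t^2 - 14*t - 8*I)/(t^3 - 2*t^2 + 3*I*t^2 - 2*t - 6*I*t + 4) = (t + 4*I)/(t - 2)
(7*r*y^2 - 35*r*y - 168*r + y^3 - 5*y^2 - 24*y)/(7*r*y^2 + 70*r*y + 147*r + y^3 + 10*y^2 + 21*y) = (y - 8)/(y + 7)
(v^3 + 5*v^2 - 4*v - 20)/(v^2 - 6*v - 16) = (v^2 + 3*v - 10)/(v - 8)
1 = 1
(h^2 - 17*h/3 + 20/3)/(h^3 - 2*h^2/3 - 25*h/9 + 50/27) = 9*(h - 4)/(9*h^2 + 9*h - 10)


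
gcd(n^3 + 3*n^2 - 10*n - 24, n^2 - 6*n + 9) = n - 3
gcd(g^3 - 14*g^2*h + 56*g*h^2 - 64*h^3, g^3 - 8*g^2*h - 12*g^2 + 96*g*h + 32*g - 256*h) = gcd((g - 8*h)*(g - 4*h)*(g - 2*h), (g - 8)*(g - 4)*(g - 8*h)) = g - 8*h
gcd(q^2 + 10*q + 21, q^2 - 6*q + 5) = 1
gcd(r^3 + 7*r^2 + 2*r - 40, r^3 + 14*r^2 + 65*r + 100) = r^2 + 9*r + 20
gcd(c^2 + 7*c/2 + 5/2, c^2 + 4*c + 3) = c + 1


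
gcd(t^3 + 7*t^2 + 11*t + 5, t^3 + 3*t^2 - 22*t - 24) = t + 1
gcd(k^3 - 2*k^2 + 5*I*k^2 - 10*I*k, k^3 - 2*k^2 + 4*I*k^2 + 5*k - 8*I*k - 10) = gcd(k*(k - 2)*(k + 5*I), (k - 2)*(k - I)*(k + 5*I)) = k^2 + k*(-2 + 5*I) - 10*I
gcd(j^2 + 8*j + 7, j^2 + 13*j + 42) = j + 7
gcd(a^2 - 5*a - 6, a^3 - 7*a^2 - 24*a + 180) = a - 6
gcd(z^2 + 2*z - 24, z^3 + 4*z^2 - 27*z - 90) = z + 6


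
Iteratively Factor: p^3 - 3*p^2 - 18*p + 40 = (p - 2)*(p^2 - p - 20) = (p - 2)*(p + 4)*(p - 5)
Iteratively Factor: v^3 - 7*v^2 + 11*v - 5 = (v - 5)*(v^2 - 2*v + 1) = (v - 5)*(v - 1)*(v - 1)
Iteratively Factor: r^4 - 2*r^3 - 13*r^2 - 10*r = (r)*(r^3 - 2*r^2 - 13*r - 10) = r*(r + 1)*(r^2 - 3*r - 10) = r*(r + 1)*(r + 2)*(r - 5)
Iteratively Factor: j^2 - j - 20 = (j - 5)*(j + 4)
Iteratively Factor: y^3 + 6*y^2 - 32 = (y - 2)*(y^2 + 8*y + 16) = (y - 2)*(y + 4)*(y + 4)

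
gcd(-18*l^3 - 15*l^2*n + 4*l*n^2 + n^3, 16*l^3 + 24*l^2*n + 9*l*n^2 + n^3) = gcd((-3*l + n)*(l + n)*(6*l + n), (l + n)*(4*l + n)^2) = l + n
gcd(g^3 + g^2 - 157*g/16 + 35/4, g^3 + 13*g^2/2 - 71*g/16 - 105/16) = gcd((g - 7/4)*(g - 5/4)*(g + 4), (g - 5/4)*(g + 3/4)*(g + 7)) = g - 5/4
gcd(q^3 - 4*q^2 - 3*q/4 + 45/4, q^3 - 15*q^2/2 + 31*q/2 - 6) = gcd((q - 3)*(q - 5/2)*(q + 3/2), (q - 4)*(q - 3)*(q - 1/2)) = q - 3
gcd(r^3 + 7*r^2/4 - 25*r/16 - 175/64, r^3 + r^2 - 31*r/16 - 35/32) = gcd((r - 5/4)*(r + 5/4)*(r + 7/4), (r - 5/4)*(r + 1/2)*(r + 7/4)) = r^2 + r/2 - 35/16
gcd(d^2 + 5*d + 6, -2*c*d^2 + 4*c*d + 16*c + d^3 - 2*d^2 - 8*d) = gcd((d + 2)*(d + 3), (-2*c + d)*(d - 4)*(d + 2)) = d + 2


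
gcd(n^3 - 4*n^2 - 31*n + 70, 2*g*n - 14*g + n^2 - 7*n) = n - 7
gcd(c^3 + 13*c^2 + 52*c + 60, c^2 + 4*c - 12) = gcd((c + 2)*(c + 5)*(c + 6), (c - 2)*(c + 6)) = c + 6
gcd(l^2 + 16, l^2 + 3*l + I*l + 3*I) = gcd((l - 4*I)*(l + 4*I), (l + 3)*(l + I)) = 1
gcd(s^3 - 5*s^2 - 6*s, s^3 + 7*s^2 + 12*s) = s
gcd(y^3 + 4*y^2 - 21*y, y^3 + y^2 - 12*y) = y^2 - 3*y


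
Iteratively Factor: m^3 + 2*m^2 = (m)*(m^2 + 2*m) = m*(m + 2)*(m)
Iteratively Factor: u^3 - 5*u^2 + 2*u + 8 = (u + 1)*(u^2 - 6*u + 8) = (u - 2)*(u + 1)*(u - 4)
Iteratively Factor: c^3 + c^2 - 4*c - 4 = (c - 2)*(c^2 + 3*c + 2) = (c - 2)*(c + 2)*(c + 1)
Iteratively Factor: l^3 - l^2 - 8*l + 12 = (l + 3)*(l^2 - 4*l + 4) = (l - 2)*(l + 3)*(l - 2)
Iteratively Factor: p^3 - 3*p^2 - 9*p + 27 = (p + 3)*(p^2 - 6*p + 9) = (p - 3)*(p + 3)*(p - 3)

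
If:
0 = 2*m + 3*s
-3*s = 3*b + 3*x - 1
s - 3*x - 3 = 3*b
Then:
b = -x - 2/3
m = -3/2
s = 1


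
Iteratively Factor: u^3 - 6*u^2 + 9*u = (u)*(u^2 - 6*u + 9) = u*(u - 3)*(u - 3)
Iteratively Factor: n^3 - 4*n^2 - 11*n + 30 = (n - 2)*(n^2 - 2*n - 15) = (n - 2)*(n + 3)*(n - 5)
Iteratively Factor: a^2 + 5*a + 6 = (a + 3)*(a + 2)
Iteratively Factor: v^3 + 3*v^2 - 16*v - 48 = (v + 3)*(v^2 - 16) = (v + 3)*(v + 4)*(v - 4)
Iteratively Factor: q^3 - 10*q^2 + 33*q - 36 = (q - 3)*(q^2 - 7*q + 12) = (q - 4)*(q - 3)*(q - 3)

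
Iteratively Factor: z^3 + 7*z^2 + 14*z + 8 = (z + 2)*(z^2 + 5*z + 4) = (z + 2)*(z + 4)*(z + 1)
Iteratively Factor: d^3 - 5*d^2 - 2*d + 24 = (d - 4)*(d^2 - d - 6) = (d - 4)*(d - 3)*(d + 2)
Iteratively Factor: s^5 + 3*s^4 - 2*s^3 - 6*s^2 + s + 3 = (s + 1)*(s^4 + 2*s^3 - 4*s^2 - 2*s + 3) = (s - 1)*(s + 1)*(s^3 + 3*s^2 - s - 3) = (s - 1)*(s + 1)*(s + 3)*(s^2 - 1) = (s - 1)*(s + 1)^2*(s + 3)*(s - 1)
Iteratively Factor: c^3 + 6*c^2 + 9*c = (c)*(c^2 + 6*c + 9) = c*(c + 3)*(c + 3)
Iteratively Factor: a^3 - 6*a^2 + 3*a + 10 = (a - 5)*(a^2 - a - 2) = (a - 5)*(a + 1)*(a - 2)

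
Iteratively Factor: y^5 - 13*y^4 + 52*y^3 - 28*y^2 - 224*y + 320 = (y - 2)*(y^4 - 11*y^3 + 30*y^2 + 32*y - 160) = (y - 5)*(y - 2)*(y^3 - 6*y^2 + 32) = (y - 5)*(y - 2)*(y + 2)*(y^2 - 8*y + 16) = (y - 5)*(y - 4)*(y - 2)*(y + 2)*(y - 4)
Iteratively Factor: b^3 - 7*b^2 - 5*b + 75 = (b - 5)*(b^2 - 2*b - 15) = (b - 5)^2*(b + 3)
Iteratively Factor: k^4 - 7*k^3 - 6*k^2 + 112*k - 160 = (k - 4)*(k^3 - 3*k^2 - 18*k + 40) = (k - 5)*(k - 4)*(k^2 + 2*k - 8) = (k - 5)*(k - 4)*(k - 2)*(k + 4)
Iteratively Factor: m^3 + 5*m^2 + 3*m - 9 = (m - 1)*(m^2 + 6*m + 9) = (m - 1)*(m + 3)*(m + 3)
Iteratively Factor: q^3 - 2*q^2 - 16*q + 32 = (q - 2)*(q^2 - 16) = (q - 4)*(q - 2)*(q + 4)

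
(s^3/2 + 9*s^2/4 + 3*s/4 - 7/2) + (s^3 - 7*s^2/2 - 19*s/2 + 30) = 3*s^3/2 - 5*s^2/4 - 35*s/4 + 53/2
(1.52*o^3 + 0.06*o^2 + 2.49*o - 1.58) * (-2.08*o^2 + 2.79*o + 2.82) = -3.1616*o^5 + 4.116*o^4 - 0.725400000000001*o^3 + 10.4027*o^2 + 2.6136*o - 4.4556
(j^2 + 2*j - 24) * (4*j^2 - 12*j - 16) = 4*j^4 - 4*j^3 - 136*j^2 + 256*j + 384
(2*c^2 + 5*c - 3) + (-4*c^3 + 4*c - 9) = -4*c^3 + 2*c^2 + 9*c - 12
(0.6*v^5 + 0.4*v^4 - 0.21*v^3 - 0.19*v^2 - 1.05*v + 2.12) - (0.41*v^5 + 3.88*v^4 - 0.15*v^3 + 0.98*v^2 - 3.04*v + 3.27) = 0.19*v^5 - 3.48*v^4 - 0.06*v^3 - 1.17*v^2 + 1.99*v - 1.15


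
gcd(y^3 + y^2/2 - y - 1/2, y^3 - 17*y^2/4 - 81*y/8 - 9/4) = 1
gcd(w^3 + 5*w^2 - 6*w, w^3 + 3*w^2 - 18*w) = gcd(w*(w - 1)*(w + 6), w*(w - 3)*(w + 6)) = w^2 + 6*w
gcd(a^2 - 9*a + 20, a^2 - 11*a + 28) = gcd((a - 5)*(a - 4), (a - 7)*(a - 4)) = a - 4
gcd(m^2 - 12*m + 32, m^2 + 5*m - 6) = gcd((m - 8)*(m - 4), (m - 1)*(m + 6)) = 1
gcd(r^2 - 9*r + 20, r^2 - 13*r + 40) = r - 5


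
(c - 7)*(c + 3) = c^2 - 4*c - 21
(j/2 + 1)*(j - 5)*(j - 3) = j^3/2 - 3*j^2 - j/2 + 15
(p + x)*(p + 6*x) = p^2 + 7*p*x + 6*x^2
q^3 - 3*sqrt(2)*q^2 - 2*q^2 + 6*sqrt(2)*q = q*(q - 2)*(q - 3*sqrt(2))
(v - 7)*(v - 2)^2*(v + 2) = v^4 - 9*v^3 + 10*v^2 + 36*v - 56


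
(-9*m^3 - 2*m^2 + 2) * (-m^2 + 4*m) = 9*m^5 - 34*m^4 - 8*m^3 - 2*m^2 + 8*m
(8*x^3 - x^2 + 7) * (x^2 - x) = 8*x^5 - 9*x^4 + x^3 + 7*x^2 - 7*x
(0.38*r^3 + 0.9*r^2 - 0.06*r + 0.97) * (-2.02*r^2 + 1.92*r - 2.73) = -0.7676*r^5 - 1.0884*r^4 + 0.8118*r^3 - 4.5316*r^2 + 2.0262*r - 2.6481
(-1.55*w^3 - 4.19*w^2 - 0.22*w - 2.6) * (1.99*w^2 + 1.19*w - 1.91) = -3.0845*w^5 - 10.1826*w^4 - 2.4634*w^3 + 2.5671*w^2 - 2.6738*w + 4.966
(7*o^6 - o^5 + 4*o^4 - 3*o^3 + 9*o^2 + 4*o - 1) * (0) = 0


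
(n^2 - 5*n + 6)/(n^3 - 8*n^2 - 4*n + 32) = (n - 3)/(n^2 - 6*n - 16)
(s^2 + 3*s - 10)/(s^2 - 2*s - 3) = (-s^2 - 3*s + 10)/(-s^2 + 2*s + 3)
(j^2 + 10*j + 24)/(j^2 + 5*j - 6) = (j + 4)/(j - 1)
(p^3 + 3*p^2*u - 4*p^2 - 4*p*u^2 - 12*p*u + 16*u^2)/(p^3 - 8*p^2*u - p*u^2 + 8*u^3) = (p^2 + 4*p*u - 4*p - 16*u)/(p^2 - 7*p*u - 8*u^2)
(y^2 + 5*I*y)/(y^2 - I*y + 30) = y/(y - 6*I)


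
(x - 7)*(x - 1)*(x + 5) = x^3 - 3*x^2 - 33*x + 35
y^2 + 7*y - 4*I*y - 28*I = (y + 7)*(y - 4*I)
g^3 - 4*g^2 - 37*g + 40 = (g - 8)*(g - 1)*(g + 5)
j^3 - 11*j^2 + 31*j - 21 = (j - 7)*(j - 3)*(j - 1)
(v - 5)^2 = v^2 - 10*v + 25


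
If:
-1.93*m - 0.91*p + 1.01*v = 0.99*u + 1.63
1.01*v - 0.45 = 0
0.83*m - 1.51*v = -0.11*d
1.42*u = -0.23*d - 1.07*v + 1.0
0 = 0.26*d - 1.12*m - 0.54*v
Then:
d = 2.81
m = 0.44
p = -2.13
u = -0.09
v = 0.45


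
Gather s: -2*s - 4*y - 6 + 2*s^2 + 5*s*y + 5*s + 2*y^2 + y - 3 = 2*s^2 + s*(5*y + 3) + 2*y^2 - 3*y - 9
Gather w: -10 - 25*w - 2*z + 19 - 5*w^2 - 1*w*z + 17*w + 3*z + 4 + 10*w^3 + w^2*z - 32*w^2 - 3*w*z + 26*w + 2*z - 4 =10*w^3 + w^2*(z - 37) + w*(18 - 4*z) + 3*z + 9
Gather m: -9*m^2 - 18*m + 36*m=-9*m^2 + 18*m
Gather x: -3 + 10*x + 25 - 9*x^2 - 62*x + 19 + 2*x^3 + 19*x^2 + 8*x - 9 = 2*x^3 + 10*x^2 - 44*x + 32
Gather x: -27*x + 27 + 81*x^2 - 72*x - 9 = 81*x^2 - 99*x + 18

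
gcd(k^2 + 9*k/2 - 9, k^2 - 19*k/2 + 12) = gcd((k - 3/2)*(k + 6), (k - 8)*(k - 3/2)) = k - 3/2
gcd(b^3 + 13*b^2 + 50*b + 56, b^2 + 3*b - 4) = b + 4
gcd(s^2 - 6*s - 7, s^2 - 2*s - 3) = s + 1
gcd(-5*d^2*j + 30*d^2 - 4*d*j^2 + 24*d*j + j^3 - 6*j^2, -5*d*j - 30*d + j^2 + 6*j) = 5*d - j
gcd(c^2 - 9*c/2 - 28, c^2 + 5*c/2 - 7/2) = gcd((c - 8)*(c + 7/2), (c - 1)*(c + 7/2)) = c + 7/2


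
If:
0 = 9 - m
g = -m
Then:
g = -9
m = 9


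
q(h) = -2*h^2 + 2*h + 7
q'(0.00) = 2.00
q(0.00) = 7.00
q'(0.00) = 2.00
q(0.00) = 7.00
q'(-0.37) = 3.48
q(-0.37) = 5.99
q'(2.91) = -9.64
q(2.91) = -4.12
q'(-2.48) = 11.92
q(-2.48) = -10.26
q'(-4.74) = 20.96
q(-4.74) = -47.42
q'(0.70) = -0.80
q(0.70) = 7.42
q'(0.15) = 1.40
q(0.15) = 7.26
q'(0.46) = 0.16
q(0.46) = 7.50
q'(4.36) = -15.44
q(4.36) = -22.30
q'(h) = 2 - 4*h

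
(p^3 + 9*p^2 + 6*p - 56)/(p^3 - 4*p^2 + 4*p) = (p^2 + 11*p + 28)/(p*(p - 2))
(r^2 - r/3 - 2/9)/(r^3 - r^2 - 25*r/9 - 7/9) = (3*r - 2)/(3*r^2 - 4*r - 7)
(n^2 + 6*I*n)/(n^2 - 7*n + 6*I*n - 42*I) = n/(n - 7)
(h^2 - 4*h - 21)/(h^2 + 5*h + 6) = (h - 7)/(h + 2)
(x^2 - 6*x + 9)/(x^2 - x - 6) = (x - 3)/(x + 2)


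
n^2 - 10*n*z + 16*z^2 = (n - 8*z)*(n - 2*z)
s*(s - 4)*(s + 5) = s^3 + s^2 - 20*s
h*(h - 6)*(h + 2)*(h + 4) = h^4 - 28*h^2 - 48*h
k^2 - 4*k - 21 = (k - 7)*(k + 3)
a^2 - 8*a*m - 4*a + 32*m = (a - 4)*(a - 8*m)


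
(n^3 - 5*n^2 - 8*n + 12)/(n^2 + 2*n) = n - 7 + 6/n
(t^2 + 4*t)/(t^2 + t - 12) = t/(t - 3)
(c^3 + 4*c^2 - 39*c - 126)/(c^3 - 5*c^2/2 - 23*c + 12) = 2*(c^2 + 10*c + 21)/(2*c^2 + 7*c - 4)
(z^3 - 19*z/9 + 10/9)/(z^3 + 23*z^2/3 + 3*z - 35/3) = (z - 2/3)/(z + 7)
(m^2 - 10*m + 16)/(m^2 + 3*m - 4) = (m^2 - 10*m + 16)/(m^2 + 3*m - 4)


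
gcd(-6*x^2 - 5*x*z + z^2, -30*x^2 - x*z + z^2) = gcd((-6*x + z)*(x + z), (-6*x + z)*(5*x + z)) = 6*x - z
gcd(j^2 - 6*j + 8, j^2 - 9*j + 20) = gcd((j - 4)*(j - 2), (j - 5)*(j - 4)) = j - 4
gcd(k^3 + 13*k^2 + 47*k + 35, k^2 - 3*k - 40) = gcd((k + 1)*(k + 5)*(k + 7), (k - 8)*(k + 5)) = k + 5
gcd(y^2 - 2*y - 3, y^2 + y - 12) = y - 3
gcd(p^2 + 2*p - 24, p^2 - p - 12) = p - 4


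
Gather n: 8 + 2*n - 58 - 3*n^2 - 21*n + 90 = -3*n^2 - 19*n + 40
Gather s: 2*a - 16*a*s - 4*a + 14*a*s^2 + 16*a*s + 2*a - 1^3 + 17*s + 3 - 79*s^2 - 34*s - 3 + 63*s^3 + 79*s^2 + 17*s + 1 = 14*a*s^2 + 63*s^3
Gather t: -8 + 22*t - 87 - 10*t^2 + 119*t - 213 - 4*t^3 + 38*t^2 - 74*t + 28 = -4*t^3 + 28*t^2 + 67*t - 280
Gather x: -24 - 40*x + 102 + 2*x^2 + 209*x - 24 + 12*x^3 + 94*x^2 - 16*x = 12*x^3 + 96*x^2 + 153*x + 54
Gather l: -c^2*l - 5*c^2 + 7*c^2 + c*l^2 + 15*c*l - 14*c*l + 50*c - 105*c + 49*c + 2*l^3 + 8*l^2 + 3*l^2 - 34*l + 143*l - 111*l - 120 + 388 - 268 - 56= 2*c^2 - 6*c + 2*l^3 + l^2*(c + 11) + l*(-c^2 + c - 2) - 56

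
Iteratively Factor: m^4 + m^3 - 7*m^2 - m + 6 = (m - 2)*(m^3 + 3*m^2 - m - 3) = (m - 2)*(m + 3)*(m^2 - 1) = (m - 2)*(m - 1)*(m + 3)*(m + 1)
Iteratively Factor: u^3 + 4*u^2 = (u + 4)*(u^2) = u*(u + 4)*(u)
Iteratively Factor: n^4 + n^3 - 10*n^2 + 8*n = (n)*(n^3 + n^2 - 10*n + 8) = n*(n - 2)*(n^2 + 3*n - 4) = n*(n - 2)*(n - 1)*(n + 4)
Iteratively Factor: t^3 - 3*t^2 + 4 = (t - 2)*(t^2 - t - 2) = (t - 2)^2*(t + 1)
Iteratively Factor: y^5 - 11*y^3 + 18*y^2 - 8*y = (y - 2)*(y^4 + 2*y^3 - 7*y^2 + 4*y) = (y - 2)*(y + 4)*(y^3 - 2*y^2 + y) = y*(y - 2)*(y + 4)*(y^2 - 2*y + 1) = y*(y - 2)*(y - 1)*(y + 4)*(y - 1)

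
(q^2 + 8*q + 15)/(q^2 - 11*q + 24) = (q^2 + 8*q + 15)/(q^2 - 11*q + 24)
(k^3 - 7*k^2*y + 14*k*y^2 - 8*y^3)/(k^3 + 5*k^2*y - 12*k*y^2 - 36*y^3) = (k^3 - 7*k^2*y + 14*k*y^2 - 8*y^3)/(k^3 + 5*k^2*y - 12*k*y^2 - 36*y^3)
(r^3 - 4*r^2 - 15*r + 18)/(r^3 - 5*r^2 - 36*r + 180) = (r^2 + 2*r - 3)/(r^2 + r - 30)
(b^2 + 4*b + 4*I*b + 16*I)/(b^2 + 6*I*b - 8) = (b + 4)/(b + 2*I)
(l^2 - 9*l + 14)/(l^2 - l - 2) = (l - 7)/(l + 1)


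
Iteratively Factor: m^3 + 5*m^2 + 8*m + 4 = (m + 1)*(m^2 + 4*m + 4) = (m + 1)*(m + 2)*(m + 2)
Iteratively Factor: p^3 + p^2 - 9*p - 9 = (p - 3)*(p^2 + 4*p + 3) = (p - 3)*(p + 3)*(p + 1)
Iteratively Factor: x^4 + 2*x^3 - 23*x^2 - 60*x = (x)*(x^3 + 2*x^2 - 23*x - 60) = x*(x + 3)*(x^2 - x - 20) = x*(x + 3)*(x + 4)*(x - 5)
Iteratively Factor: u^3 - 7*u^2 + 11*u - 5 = (u - 5)*(u^2 - 2*u + 1) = (u - 5)*(u - 1)*(u - 1)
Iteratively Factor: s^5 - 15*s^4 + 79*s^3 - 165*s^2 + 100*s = (s - 5)*(s^4 - 10*s^3 + 29*s^2 - 20*s) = (s - 5)*(s - 4)*(s^3 - 6*s^2 + 5*s) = (s - 5)*(s - 4)*(s - 1)*(s^2 - 5*s) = (s - 5)^2*(s - 4)*(s - 1)*(s)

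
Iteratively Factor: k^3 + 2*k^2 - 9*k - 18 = (k + 3)*(k^2 - k - 6) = (k + 2)*(k + 3)*(k - 3)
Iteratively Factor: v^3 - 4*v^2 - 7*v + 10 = (v - 1)*(v^2 - 3*v - 10) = (v - 5)*(v - 1)*(v + 2)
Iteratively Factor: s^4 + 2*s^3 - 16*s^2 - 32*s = (s + 4)*(s^3 - 2*s^2 - 8*s) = s*(s + 4)*(s^2 - 2*s - 8) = s*(s + 2)*(s + 4)*(s - 4)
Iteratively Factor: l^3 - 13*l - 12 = (l + 1)*(l^2 - l - 12) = (l + 1)*(l + 3)*(l - 4)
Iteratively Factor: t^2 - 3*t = (t - 3)*(t)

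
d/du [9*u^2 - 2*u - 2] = 18*u - 2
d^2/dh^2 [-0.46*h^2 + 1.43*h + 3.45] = -0.920000000000000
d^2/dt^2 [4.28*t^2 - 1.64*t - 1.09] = 8.56000000000000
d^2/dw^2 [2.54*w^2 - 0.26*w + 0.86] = 5.08000000000000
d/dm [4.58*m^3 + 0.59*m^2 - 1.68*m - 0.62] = 13.74*m^2 + 1.18*m - 1.68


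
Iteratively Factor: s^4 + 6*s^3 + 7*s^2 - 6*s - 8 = (s - 1)*(s^3 + 7*s^2 + 14*s + 8) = (s - 1)*(s + 4)*(s^2 + 3*s + 2) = (s - 1)*(s + 2)*(s + 4)*(s + 1)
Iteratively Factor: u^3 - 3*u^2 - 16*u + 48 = (u - 4)*(u^2 + u - 12) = (u - 4)*(u + 4)*(u - 3)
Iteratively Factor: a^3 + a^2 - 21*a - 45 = (a + 3)*(a^2 - 2*a - 15) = (a + 3)^2*(a - 5)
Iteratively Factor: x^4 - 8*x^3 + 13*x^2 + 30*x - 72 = (x - 3)*(x^3 - 5*x^2 - 2*x + 24) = (x - 3)*(x + 2)*(x^2 - 7*x + 12) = (x - 4)*(x - 3)*(x + 2)*(x - 3)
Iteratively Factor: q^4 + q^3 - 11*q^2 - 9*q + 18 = (q - 1)*(q^3 + 2*q^2 - 9*q - 18) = (q - 3)*(q - 1)*(q^2 + 5*q + 6) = (q - 3)*(q - 1)*(q + 2)*(q + 3)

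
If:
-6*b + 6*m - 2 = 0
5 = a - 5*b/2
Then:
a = 5*m/2 + 25/6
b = m - 1/3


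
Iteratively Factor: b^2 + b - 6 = (b + 3)*(b - 2)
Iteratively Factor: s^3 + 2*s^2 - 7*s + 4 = (s + 4)*(s^2 - 2*s + 1) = (s - 1)*(s + 4)*(s - 1)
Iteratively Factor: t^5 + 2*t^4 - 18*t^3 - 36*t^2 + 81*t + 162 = (t - 3)*(t^4 + 5*t^3 - 3*t^2 - 45*t - 54) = (t - 3)^2*(t^3 + 8*t^2 + 21*t + 18) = (t - 3)^2*(t + 2)*(t^2 + 6*t + 9) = (t - 3)^2*(t + 2)*(t + 3)*(t + 3)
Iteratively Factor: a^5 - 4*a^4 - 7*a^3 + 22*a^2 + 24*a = (a - 3)*(a^4 - a^3 - 10*a^2 - 8*a) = (a - 3)*(a + 1)*(a^3 - 2*a^2 - 8*a) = a*(a - 3)*(a + 1)*(a^2 - 2*a - 8) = a*(a - 4)*(a - 3)*(a + 1)*(a + 2)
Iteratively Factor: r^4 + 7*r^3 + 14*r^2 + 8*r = (r + 4)*(r^3 + 3*r^2 + 2*r) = (r + 2)*(r + 4)*(r^2 + r) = (r + 1)*(r + 2)*(r + 4)*(r)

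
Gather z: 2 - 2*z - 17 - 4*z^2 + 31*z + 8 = -4*z^2 + 29*z - 7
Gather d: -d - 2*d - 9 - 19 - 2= -3*d - 30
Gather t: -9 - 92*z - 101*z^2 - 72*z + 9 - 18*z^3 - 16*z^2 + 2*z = -18*z^3 - 117*z^2 - 162*z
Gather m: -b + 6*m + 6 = -b + 6*m + 6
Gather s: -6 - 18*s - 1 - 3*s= -21*s - 7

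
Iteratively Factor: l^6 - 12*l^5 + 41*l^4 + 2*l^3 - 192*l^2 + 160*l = (l - 4)*(l^5 - 8*l^4 + 9*l^3 + 38*l^2 - 40*l) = (l - 4)*(l - 1)*(l^4 - 7*l^3 + 2*l^2 + 40*l) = (l - 4)^2*(l - 1)*(l^3 - 3*l^2 - 10*l) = (l - 5)*(l - 4)^2*(l - 1)*(l^2 + 2*l) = (l - 5)*(l - 4)^2*(l - 1)*(l + 2)*(l)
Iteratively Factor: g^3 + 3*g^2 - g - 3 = (g + 1)*(g^2 + 2*g - 3) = (g + 1)*(g + 3)*(g - 1)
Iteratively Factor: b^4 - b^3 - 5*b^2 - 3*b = (b)*(b^3 - b^2 - 5*b - 3) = b*(b - 3)*(b^2 + 2*b + 1) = b*(b - 3)*(b + 1)*(b + 1)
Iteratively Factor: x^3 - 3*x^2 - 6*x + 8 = (x - 1)*(x^2 - 2*x - 8) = (x - 1)*(x + 2)*(x - 4)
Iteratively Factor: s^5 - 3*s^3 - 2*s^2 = (s)*(s^4 - 3*s^2 - 2*s) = s*(s + 1)*(s^3 - s^2 - 2*s) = s^2*(s + 1)*(s^2 - s - 2) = s^2*(s - 2)*(s + 1)*(s + 1)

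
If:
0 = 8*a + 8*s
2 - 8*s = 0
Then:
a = -1/4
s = 1/4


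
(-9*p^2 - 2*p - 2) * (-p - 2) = 9*p^3 + 20*p^2 + 6*p + 4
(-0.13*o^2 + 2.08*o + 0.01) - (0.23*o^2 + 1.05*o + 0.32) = -0.36*o^2 + 1.03*o - 0.31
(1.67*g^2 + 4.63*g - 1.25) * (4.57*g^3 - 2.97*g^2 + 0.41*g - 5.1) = 7.6319*g^5 + 16.1992*g^4 - 18.7789*g^3 - 2.9062*g^2 - 24.1255*g + 6.375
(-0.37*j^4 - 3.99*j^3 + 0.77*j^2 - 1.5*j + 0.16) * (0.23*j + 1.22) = -0.0851*j^5 - 1.3691*j^4 - 4.6907*j^3 + 0.5944*j^2 - 1.7932*j + 0.1952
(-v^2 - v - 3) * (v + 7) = -v^3 - 8*v^2 - 10*v - 21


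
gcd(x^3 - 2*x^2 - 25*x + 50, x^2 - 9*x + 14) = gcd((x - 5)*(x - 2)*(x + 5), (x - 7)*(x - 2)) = x - 2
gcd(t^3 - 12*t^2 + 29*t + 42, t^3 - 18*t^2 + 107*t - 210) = t^2 - 13*t + 42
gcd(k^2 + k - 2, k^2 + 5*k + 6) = k + 2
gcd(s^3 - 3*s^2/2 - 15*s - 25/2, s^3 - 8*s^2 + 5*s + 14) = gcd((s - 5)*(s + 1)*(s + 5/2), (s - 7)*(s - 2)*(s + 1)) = s + 1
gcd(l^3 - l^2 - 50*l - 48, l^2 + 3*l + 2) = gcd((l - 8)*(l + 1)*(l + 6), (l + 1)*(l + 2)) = l + 1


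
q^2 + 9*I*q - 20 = (q + 4*I)*(q + 5*I)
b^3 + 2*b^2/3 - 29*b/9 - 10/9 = (b - 5/3)*(b + 1/3)*(b + 2)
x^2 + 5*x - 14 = (x - 2)*(x + 7)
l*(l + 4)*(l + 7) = l^3 + 11*l^2 + 28*l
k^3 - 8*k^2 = k^2*(k - 8)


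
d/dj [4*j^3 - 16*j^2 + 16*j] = 12*j^2 - 32*j + 16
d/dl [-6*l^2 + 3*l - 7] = 3 - 12*l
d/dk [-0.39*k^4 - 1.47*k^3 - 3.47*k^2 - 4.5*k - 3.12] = -1.56*k^3 - 4.41*k^2 - 6.94*k - 4.5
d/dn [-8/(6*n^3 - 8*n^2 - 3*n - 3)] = 8*(18*n^2 - 16*n - 3)/(-6*n^3 + 8*n^2 + 3*n + 3)^2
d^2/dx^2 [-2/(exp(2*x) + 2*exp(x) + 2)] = 4*(-4*(exp(x) + 1)^2*exp(x) + (2*exp(x) + 1)*(exp(2*x) + 2*exp(x) + 2))*exp(x)/(exp(2*x) + 2*exp(x) + 2)^3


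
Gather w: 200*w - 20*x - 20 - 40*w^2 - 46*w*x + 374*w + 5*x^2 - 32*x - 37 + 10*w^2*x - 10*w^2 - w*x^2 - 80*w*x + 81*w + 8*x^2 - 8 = w^2*(10*x - 50) + w*(-x^2 - 126*x + 655) + 13*x^2 - 52*x - 65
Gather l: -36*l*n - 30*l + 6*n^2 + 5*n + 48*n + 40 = l*(-36*n - 30) + 6*n^2 + 53*n + 40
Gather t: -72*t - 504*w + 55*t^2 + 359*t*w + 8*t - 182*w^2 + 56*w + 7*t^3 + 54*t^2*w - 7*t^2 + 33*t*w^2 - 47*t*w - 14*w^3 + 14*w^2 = 7*t^3 + t^2*(54*w + 48) + t*(33*w^2 + 312*w - 64) - 14*w^3 - 168*w^2 - 448*w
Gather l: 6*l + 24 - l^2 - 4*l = -l^2 + 2*l + 24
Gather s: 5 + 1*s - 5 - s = 0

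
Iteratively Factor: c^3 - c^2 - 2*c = (c)*(c^2 - c - 2) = c*(c + 1)*(c - 2)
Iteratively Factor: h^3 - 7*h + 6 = (h + 3)*(h^2 - 3*h + 2) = (h - 1)*(h + 3)*(h - 2)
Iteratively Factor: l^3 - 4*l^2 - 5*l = (l + 1)*(l^2 - 5*l) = (l - 5)*(l + 1)*(l)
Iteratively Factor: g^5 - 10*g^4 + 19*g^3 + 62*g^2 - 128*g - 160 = (g + 1)*(g^4 - 11*g^3 + 30*g^2 + 32*g - 160) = (g + 1)*(g + 2)*(g^3 - 13*g^2 + 56*g - 80) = (g - 4)*(g + 1)*(g + 2)*(g^2 - 9*g + 20) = (g - 5)*(g - 4)*(g + 1)*(g + 2)*(g - 4)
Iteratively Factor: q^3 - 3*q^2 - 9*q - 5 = (q + 1)*(q^2 - 4*q - 5) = (q - 5)*(q + 1)*(q + 1)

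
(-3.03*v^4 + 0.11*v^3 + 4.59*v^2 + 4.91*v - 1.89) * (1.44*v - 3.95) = -4.3632*v^5 + 12.1269*v^4 + 6.1751*v^3 - 11.0601*v^2 - 22.1161*v + 7.4655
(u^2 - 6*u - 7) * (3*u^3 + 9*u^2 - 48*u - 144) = 3*u^5 - 9*u^4 - 123*u^3 + 81*u^2 + 1200*u + 1008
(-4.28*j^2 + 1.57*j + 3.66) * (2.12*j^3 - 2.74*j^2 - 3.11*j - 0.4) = -9.0736*j^5 + 15.0556*j^4 + 16.7682*j^3 - 13.1991*j^2 - 12.0106*j - 1.464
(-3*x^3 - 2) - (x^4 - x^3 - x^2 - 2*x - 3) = -x^4 - 2*x^3 + x^2 + 2*x + 1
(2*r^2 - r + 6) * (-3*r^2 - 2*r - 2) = -6*r^4 - r^3 - 20*r^2 - 10*r - 12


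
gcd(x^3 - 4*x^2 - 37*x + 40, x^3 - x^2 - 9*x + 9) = x - 1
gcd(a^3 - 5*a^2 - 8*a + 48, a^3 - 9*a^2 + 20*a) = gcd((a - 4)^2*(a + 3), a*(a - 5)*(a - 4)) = a - 4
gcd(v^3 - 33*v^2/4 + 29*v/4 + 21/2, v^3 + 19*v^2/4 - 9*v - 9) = v^2 - 5*v/4 - 3/2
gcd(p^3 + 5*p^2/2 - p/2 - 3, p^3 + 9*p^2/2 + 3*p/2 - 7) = p^2 + p - 2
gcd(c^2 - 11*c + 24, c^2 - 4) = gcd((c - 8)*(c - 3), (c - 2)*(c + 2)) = 1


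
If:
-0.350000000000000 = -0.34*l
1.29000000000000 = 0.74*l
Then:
No Solution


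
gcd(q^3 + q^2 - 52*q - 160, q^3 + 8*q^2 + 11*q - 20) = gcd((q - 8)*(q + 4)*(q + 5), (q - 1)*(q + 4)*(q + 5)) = q^2 + 9*q + 20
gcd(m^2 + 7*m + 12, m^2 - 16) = m + 4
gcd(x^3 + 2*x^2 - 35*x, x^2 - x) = x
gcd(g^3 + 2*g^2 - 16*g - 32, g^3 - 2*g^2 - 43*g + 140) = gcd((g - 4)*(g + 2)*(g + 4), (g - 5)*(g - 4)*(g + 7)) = g - 4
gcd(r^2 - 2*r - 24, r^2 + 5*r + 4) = r + 4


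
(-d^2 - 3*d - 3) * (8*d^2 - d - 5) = -8*d^4 - 23*d^3 - 16*d^2 + 18*d + 15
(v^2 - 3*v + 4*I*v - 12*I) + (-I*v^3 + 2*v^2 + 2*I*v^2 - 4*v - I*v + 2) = -I*v^3 + 3*v^2 + 2*I*v^2 - 7*v + 3*I*v + 2 - 12*I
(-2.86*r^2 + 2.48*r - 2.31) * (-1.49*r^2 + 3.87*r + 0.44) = 4.2614*r^4 - 14.7634*r^3 + 11.7811*r^2 - 7.8485*r - 1.0164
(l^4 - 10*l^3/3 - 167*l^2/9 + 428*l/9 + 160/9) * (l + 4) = l^5 + 2*l^4/3 - 287*l^3/9 - 80*l^2/3 + 208*l + 640/9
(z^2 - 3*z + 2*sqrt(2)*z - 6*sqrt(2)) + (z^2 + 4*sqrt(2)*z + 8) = 2*z^2 - 3*z + 6*sqrt(2)*z - 6*sqrt(2) + 8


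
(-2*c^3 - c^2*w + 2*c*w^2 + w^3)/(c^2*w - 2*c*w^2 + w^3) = (2*c^2 + 3*c*w + w^2)/(w*(-c + w))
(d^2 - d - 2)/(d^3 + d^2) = (d - 2)/d^2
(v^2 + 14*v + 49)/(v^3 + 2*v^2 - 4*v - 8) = (v^2 + 14*v + 49)/(v^3 + 2*v^2 - 4*v - 8)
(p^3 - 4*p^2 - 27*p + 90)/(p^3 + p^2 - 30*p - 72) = (p^2 + 2*p - 15)/(p^2 + 7*p + 12)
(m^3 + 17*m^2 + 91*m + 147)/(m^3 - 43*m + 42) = (m^2 + 10*m + 21)/(m^2 - 7*m + 6)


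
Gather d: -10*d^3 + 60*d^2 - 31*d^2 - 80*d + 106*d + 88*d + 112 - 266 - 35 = -10*d^3 + 29*d^2 + 114*d - 189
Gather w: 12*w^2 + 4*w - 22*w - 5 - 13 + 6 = 12*w^2 - 18*w - 12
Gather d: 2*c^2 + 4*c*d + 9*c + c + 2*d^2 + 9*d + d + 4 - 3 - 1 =2*c^2 + 10*c + 2*d^2 + d*(4*c + 10)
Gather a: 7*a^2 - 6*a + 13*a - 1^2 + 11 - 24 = 7*a^2 + 7*a - 14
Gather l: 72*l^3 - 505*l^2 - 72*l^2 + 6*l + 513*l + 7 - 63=72*l^3 - 577*l^2 + 519*l - 56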